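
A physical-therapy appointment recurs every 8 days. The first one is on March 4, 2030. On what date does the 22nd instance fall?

August 19, 2030

The 22nd occurrence is 21 intervals after the first: 21 × 8 = 168 days after March 4, 2030.
March has 31 days — 27 days to the end of March leaves 141.
April has 30 days (111 left).
May has 31 days (80 left).
June has 30 days (50 left).
July has 31 days (19 left).
19 days into August → August 19, 2030.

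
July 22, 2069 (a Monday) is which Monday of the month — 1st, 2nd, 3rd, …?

4th

Day 22 falls in week ⌈22/7⌉ of the month.
Days 1–7 hold the 1st Monday, 8–14 the 2nd, 15–21 the 3rd, 22–28 the 4th, 29–31 the 5th.
22 is in the range for the 4th.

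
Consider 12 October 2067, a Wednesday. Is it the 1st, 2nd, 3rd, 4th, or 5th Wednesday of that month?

2nd

Day 12 falls in week ⌈12/7⌉ of the month.
Days 1–7 hold the 1st Wednesday, 8–14 the 2nd, 15–21 the 3rd, 22–28 the 4th, 29–31 the 5th.
12 is in the range for the 2nd.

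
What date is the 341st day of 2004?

January has 31 days (341 − 31 = 310 remain).
February has 29 days (310 − 29 = 281 remain).
March has 31 days (281 − 31 = 250 remain).
April has 30 days (250 − 30 = 220 remain).
May has 31 days (220 − 31 = 189 remain).
June has 30 days (189 − 30 = 159 remain).
July has 31 days (159 − 31 = 128 remain).
August has 31 days (128 − 31 = 97 remain).
September has 30 days (97 − 30 = 67 remain).
October has 31 days (67 − 31 = 36 remain).
November has 30 days (36 − 30 = 6 remain).
6 into December → December 6.

December 6, 2004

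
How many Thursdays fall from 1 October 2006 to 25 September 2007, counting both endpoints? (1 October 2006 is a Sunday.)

51

1 October 2006 is a Sunday; the first Thursday on or after it is 5 October 2006 (4 days later).
From 5 October 2006 to 25 September 2007: 87 + 268 = 355 days (rest of 2006, to 25 September 2007 in 2007).
355 ÷ 7 = 50 full weeks with remainder 5, so 50 more Thursdays after the first → 51.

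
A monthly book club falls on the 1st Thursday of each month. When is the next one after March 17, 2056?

April 6, 2056

March 2056 starts on a Wednesday, so its 1st Thursday is March 2, 2056 (1 day in).
That is not after March 17, 2056, so look at April 2056.
April 2056 starts on a Saturday, so its 1st Thursday is April 6, 2056 (5 days in).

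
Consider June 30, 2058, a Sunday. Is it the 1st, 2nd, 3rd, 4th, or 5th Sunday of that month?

5th

Day 30 falls in week ⌈30/7⌉ of the month.
Days 1–7 hold the 1st Sunday, 8–14 the 2nd, 15–21 the 3rd, 22–28 the 4th, 29–31 the 5th.
30 is in the range for the 5th.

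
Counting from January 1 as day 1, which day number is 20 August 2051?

232

Days in months before August: 31 + 28 + 31 + 30 + 31 + 30 + 31 = 212.
Plus 20 days into August → day 232.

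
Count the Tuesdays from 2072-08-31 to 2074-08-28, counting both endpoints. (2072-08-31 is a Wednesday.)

2072-08-31 is a Wednesday; the first Tuesday on or after it is 2072-09-06 (6 days later).
From 2072-09-06 to 2074-08-28: 116 + 365 + 240 = 721 days (rest of 2072, 2073, to 2074-08-28 in 2074).
721 ÷ 7 = 103 full weeks with remainder 0, so 103 more Tuesdays after the first → 104.

104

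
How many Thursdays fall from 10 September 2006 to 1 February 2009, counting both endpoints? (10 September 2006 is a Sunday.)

125

10 September 2006 is a Sunday; the first Thursday on or after it is 14 September 2006 (4 days later).
From 14 September 2006 to 1 February 2009: 108 + 365 + 366 + 32 = 871 days (rest of 2006, 2007, 2008, to 1 February 2009 in 2009).
871 ÷ 7 = 124 full weeks with remainder 3, so 124 more Thursdays after the first → 125.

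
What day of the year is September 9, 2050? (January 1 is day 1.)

252

Days in months before September: 31 + 28 + 31 + 30 + 31 + 30 + 31 + 31 = 243.
Plus 9 days into September → day 252.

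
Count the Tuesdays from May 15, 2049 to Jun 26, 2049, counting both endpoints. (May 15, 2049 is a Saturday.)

6

May 15, 2049 is a Saturday; the first Tuesday on or after it is May 18, 2049 (3 days later).
From May 18, 2049 to Jun 26, 2049: 13 + 26 = 39 days (rest of May, Jun).
39 ÷ 7 = 5 full weeks with remainder 4, so 5 more Tuesdays after the first → 6.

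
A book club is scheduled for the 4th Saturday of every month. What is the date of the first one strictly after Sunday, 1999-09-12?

September 1999 starts on a Wednesday; its first Saturday is the 4th, so the 4th Saturday is the 25th — 1999-09-25.
1999-09-25 is after 1999-09-12, so that is the next one.

1999-09-25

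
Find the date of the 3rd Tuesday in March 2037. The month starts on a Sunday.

March 2037 begins on a Sunday, so the first Tuesday is March 3 (2 days later).
The 3rd Tuesday is 2 weeks later: 3 + 14 = 17.

2037-03-17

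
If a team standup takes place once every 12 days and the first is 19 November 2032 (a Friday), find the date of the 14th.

24 April 2033

The 14th occurrence is 13 intervals after the first: 13 × 12 = 156 days after 19 November 2032.
November has 30 days — 11 days to the end of November leaves 145.
December has 31 days (114 left).
January has 31 days (83 left).
February has 28 days (55 left).
March has 31 days (24 left).
24 days into April → 24 April 2033.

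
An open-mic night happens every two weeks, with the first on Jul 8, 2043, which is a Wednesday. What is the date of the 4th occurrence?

The 4th occurrence is 3 intervals after the first: 3 × 14 = 42 days after Jul 8, 2043.
Jul has 31 days — 23 days to the end of Jul leaves 19.
19 days into Aug → Aug 19, 2043.

Aug 19, 2043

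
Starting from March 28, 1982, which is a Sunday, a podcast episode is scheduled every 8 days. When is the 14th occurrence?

July 10, 1982

The 14th occurrence is 13 intervals after the first: 13 × 8 = 104 days after March 28, 1982.
March has 31 days — 3 days to the end of March leaves 101.
April has 30 days (71 left).
May has 31 days (40 left).
June has 30 days (10 left).
10 days into July → July 10, 1982.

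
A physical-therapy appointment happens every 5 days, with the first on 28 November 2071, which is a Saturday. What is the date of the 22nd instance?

The 22nd occurrence is 21 intervals after the first: 21 × 5 = 105 days after 28 November 2071.
November has 30 days — 2 days to the end of November leaves 103.
December has 31 days (72 left).
January has 31 days (41 left).
February has 29 days (12 left).
12 days into March → 12 March 2072.

12 March 2072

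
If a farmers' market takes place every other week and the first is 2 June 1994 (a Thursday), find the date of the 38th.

The 38th occurrence is 37 intervals after the first: 37 × 14 = 518 days after 2 June 1994.
June has 30 days — 28 days to the end of June leaves 490.
From end of June to end of 1994 is 184 days (306 left).
January has 31 days (275 left).
February has 28 days (247 left).
March has 31 days (216 left).
April has 30 days (186 left).
May has 31 days (155 left).
June has 30 days (125 left).
July has 31 days (94 left).
August has 31 days (63 left).
September has 30 days (33 left).
October has 31 days (2 left).
2 days into November → 2 November 1995.

2 November 1995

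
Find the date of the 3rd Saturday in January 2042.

The first Saturday of January 2042 is January 4.
The 3rd Saturday is 2 weeks later: 4 + 14 = 18.

2042-01-18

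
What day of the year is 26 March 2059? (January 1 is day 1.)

Days in months before March: 31 + 28 = 59.
Plus 26 days into March → day 85.

85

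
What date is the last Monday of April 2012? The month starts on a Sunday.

2012-04-30

April 2012 begins on a Sunday, so the first Monday is April 2 (1 day later).
April 2012 has 30 days. Adding weeks: 2, 9, 16, 23, 30 — the last one ≤ 30 is the 30th.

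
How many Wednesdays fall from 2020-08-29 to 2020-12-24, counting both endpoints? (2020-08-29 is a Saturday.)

17

2020-08-29 is a Saturday; the first Wednesday on or after it is 2020-09-02 (4 days later).
From 2020-09-02 to 2020-12-24: 28 + 31 + 30 + 24 = 113 days (rest of September, October, November, December).
113 ÷ 7 = 16 full weeks with remainder 1, so 16 more Wednesdays after the first → 17.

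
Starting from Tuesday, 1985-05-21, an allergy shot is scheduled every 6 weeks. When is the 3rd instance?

1985-08-13

The 3rd occurrence is 2 intervals after the first: 2 × 42 = 84 days after 1985-05-21.
May has 31 days — 10 days to the end of May leaves 74.
June has 30 days (44 left).
July has 31 days (13 left).
13 days into August → 1985-08-13.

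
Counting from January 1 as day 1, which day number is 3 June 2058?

Days in months before June: 31 + 28 + 31 + 30 + 31 = 151.
Plus 3 days into June → day 154.

154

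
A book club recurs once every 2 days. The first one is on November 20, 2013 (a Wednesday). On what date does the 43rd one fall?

February 12, 2014

The 43rd occurrence is 42 intervals after the first: 42 × 2 = 84 days after November 20, 2013.
November has 30 days — 10 days to the end of November leaves 74.
December has 31 days (43 left).
January has 31 days (12 left).
12 days into February → February 12, 2014.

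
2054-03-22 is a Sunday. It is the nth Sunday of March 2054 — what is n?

Day 22 falls in week ⌈22/7⌉ of the month.
Days 1–7 hold the 1st Sunday, 8–14 the 2nd, 15–21 the 3rd, 22–28 the 4th, 29–31 the 5th.
22 is in the range for the 4th.

4th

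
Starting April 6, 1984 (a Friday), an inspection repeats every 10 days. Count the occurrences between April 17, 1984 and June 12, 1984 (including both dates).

Occurrences land 10·i days after April 6, 1984 for i = 0, 1, 2, …
April 17, 1984 is 11 days after the start; 11 ÷ 10 = 1 remainder 1; since the remainder is 1, round up to i = 2. First occurrence in the window: #3 on April 26, 1984 (2×10 = 20 days in).
June 12, 1984 is 67 days after the start; 67 ÷ 10 = 6 remainder 7. Last occurrence in the window: #7 on June 5, 1984.
Occurrences #3 through #7: 5 in total.

5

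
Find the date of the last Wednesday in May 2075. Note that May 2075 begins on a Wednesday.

29 May 2075

May 2075 begins on a Wednesday, so the first Wednesday is May 1.
May 2075 has 31 days. Adding weeks: 1, 8, 15, 22, 29 — the last one ≤ 31 is the 29th.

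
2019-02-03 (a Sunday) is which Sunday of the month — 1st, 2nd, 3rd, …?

1st

Day 3 falls in week ⌈3/7⌉ of the month.
Days 1–7 hold the 1st Sunday, 8–14 the 2nd, 15–21 the 3rd, 22–28 the 4th, 29–31 the 5th.
3 is in the range for the 1st.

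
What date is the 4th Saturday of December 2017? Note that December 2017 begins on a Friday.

December 2017 begins on a Friday, so the first Saturday is December 2 (1 day later).
The 4th Saturday is 3 weeks later: 2 + 21 = 23.

23 December 2017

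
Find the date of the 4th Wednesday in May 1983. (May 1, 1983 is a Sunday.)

May 1983 begins on a Sunday, so the first Wednesday is May 4 (3 days later).
The 4th Wednesday is 3 weeks later: 4 + 21 = 25.

1983-05-25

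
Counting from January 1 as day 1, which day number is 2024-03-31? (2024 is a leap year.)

91

Days in months before March: 31 + 29 = 60.
Plus 31 days into March → day 91.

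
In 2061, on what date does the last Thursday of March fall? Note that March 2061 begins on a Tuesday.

31 March 2061

March 2061 begins on a Tuesday, so the first Thursday is March 3 (2 days later).
March 2061 has 31 days. Adding weeks: 3, 10, 17, 24, 31 — the last one ≤ 31 is the 31st.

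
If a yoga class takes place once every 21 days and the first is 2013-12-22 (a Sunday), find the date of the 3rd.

2014-02-02

The 3rd occurrence is 2 intervals after the first: 2 × 21 = 42 days after 2013-12-22.
December has 31 days — 9 days to the end of December leaves 33.
January has 31 days (2 left).
2 days into February → 2014-02-02.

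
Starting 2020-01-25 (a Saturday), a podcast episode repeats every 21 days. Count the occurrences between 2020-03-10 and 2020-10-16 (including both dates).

10

Occurrences land 21·i days after 2020-01-25 for i = 0, 1, 2, …
2020-03-10 is 45 days after the start; 45 ÷ 21 = 2 remainder 3; since the remainder is 3, round up to i = 3. First occurrence in the window: #4 on 2020-03-28 (3×21 = 63 days in).
2020-10-16 is 265 days after the start; 265 ÷ 21 = 12 remainder 13. Last occurrence in the window: #13 on 2020-10-03.
Occurrences #4 through #13: 10 in total.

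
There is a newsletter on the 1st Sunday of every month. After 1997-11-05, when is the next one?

1997-12-07

November 1997 starts on a Saturday, so its 1st Sunday is 1997-11-02 (1 day in).
That is not after 1997-11-05, so look at December 1997.
December 1997 starts on a Monday, so its 1st Sunday is 1997-12-07 (6 days in).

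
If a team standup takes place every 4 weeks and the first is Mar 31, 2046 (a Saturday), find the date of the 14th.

Mar 30, 2047

The 14th occurrence is 13 intervals after the first: 13 × 28 = 364 days after Mar 31, 2046.
Mar has 31 days — 0 days to the end of Mar leaves 364.
Apr has 30 days (334 left).
May has 31 days (303 left).
Jun has 30 days (273 left).
Jul has 31 days (242 left).
Aug has 31 days (211 left).
Sep has 30 days (181 left).
Oct has 31 days (150 left).
Nov has 30 days (120 left).
Dec has 31 days (89 left).
Jan has 31 days (58 left).
Feb has 28 days (30 left).
30 days into Mar → Mar 30, 2047.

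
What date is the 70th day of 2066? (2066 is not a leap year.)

Jan has 31 days (70 − 31 = 39 remain).
Feb has 28 days (39 − 28 = 11 remain).
11 into Mar → Mar 11.

Mar 11, 2066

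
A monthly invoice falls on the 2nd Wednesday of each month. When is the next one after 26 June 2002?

June 2002 starts on a Saturday; its first Wednesday is the 5th, so the 2nd Wednesday is the 12th — 12 June 2002.
That is not after 26 June 2002, so look at July 2002.
July 2002 starts on a Monday; its first Wednesday is the 3rd, so the 2nd Wednesday is the 10th — 10 July 2002.

10 July 2002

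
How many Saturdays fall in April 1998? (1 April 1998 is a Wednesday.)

4

1 April 1998 is a Wednesday; the first Saturday on or after it is 4 April 1998 (3 days later).
From 4 April 1998 to 30 April 1998 is 30 − 4 = 26 days.
26 ÷ 7 = 3 full weeks with remainder 5, so 3 more Saturdays after the first → 4.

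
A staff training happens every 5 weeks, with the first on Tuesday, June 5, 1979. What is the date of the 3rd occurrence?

August 14, 1979

The 3rd occurrence is 2 intervals after the first: 2 × 35 = 70 days after June 5, 1979.
June has 30 days — 25 days to the end of June leaves 45.
July has 31 days (14 left).
14 days into August → August 14, 1979.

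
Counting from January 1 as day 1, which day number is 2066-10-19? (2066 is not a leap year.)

Days in months before October: 31 + 28 + 31 + 30 + 31 + 30 + 31 + 31 + 30 = 273.
Plus 19 days into October → day 292.

292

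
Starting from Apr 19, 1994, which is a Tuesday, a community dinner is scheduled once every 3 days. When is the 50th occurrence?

Sep 13, 1994

The 50th occurrence is 49 intervals after the first: 49 × 3 = 147 days after Apr 19, 1994.
Apr has 30 days — 11 days to the end of Apr leaves 136.
May has 31 days (105 left).
Jun has 30 days (75 left).
Jul has 31 days (44 left).
Aug has 31 days (13 left).
13 days into Sep → Sep 13, 1994.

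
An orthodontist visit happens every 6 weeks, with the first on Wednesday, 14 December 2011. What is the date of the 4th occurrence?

18 April 2012

The 4th occurrence is 3 intervals after the first: 3 × 42 = 126 days after 14 December 2011.
December has 31 days — 17 days to the end of December leaves 109.
January has 31 days (78 left).
February has 29 days (49 left).
March has 31 days (18 left).
18 days into April → 18 April 2012.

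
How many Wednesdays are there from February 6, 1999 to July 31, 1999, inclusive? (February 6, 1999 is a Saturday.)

25

February 6, 1999 is a Saturday; the first Wednesday on or after it is February 10, 1999 (4 days later).
From February 10, 1999 to July 31, 1999: 18 + 31 + 30 + 31 + 30 + 31 = 171 days (rest of February, March, April, May, June, July).
171 ÷ 7 = 24 full weeks with remainder 3, so 24 more Wednesdays after the first → 25.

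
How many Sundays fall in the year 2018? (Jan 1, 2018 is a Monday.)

52

Jan 1, 2018 is a Monday; the first Sunday on or after it is Jan 7, 2018 (6 days later).
From Jan 7, 2018 to Dec 31, 2018: 24 + 28 + 31 + 30 + 31 + 30 + 31 + 31 + 30 + 31 + 30 + 31 = 358 days (rest of Jan, Feb, Mar, Apr, May, Jun, Jul, Aug, Sep, Oct, Nov, Dec).
358 ÷ 7 = 51 full weeks with remainder 1, so 51 more Sundays after the first → 52.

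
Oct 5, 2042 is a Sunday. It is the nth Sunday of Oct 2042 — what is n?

1st

Day 5 falls in week ⌈5/7⌉ of the month.
Days 1–7 hold the 1st Sunday, 8–14 the 2nd, 15–21 the 3rd, 22–28 the 4th, 29–31 the 5th.
5 is in the range for the 1st.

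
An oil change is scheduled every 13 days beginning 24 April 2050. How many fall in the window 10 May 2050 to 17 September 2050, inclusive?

Occurrences land 13·i days after 24 April 2050 for i = 0, 1, 2, …
10 May 2050 is 16 days after the start; 16 ÷ 13 = 1 remainder 3; since the remainder is 3, round up to i = 2. First occurrence in the window: #3 on 20 May 2050 (2×13 = 26 days in).
17 September 2050 is 146 days after the start; 146 ÷ 13 = 11 remainder 3. Last occurrence in the window: #12 on 14 September 2050.
Occurrences #3 through #12: 10 in total.

10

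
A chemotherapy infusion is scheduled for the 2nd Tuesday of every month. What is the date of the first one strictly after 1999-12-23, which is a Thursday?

2000-01-11

December 1999 starts on a Wednesday; its first Tuesday is the 7th, so the 2nd Tuesday is the 14th — 1999-12-14.
That is not after 1999-12-23, so look at January 2000.
January 2000 starts on a Saturday; its first Tuesday is the 4th, so the 2nd Tuesday is the 11th — 2000-01-11.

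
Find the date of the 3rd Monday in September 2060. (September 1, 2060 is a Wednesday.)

2060-09-20

September 2060 begins on a Wednesday, so the first Monday is September 6 (5 days later).
The 3rd Monday is 2 weeks later: 6 + 14 = 20.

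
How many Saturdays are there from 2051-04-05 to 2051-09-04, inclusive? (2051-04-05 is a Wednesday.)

2051-04-05 is a Wednesday; the first Saturday on or after it is 2051-04-08 (3 days later).
From 2051-04-08 to 2051-09-04: 22 + 31 + 30 + 31 + 31 + 4 = 149 days (rest of April, May, June, July, August, September).
149 ÷ 7 = 21 full weeks with remainder 2, so 21 more Saturdays after the first → 22.

22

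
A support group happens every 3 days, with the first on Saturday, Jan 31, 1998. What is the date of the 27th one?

The 27th occurrence is 26 intervals after the first: 26 × 3 = 78 days after Jan 31, 1998.
Jan has 31 days — 0 days to the end of Jan leaves 78.
Feb has 28 days (50 left).
Mar has 31 days (19 left).
19 days into Apr → Apr 19, 1998.

Apr 19, 1998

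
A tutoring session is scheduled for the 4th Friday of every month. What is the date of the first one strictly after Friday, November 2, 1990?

November 1990 starts on a Thursday; its first Friday is the 2nd, so the 4th Friday is the 23rd — November 23, 1990.
November 23, 1990 is after November 2, 1990, so that is the next one.

November 23, 1990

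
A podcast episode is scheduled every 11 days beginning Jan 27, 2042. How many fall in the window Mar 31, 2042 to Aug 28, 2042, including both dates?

14

Occurrences land 11·i days after Jan 27, 2042 for i = 0, 1, 2, …
Mar 31, 2042 is 63 days after the start; 63 ÷ 11 = 5 remainder 8; since the remainder is 8, round up to i = 6. First occurrence in the window: #7 on Apr 3, 2042 (6×11 = 66 days in).
Aug 28, 2042 is 213 days after the start; 213 ÷ 11 = 19 remainder 4. Last occurrence in the window: #20 on Aug 24, 2042.
Occurrences #7 through #20: 14 in total.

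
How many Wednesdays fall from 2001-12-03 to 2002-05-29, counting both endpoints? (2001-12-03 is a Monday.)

2001-12-03 is a Monday; the first Wednesday on or after it is 2001-12-05 (2 days later).
From 2001-12-05 to 2002-05-29: 26 + 31 + 28 + 31 + 30 + 29 = 175 days (rest of December, January, February, March, April, May).
175 ÷ 7 = 25 full weeks with remainder 0, so 25 more Wednesdays after the first → 26.

26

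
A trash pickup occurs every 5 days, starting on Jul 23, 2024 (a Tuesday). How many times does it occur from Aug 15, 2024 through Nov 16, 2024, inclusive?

Occurrences land 5·i days after Jul 23, 2024 for i = 0, 1, 2, …
Aug 15, 2024 is 23 days after the start; 23 ÷ 5 = 4 remainder 3; since the remainder is 3, round up to i = 5. First occurrence in the window: #6 on Aug 17, 2024 (5×5 = 25 days in).
Nov 16, 2024 is 116 days after the start; 116 ÷ 5 = 23 remainder 1. Last occurrence in the window: #24 on Nov 15, 2024.
Occurrences #6 through #24: 19 in total.

19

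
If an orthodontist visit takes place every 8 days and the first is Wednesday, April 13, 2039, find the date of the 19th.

September 4, 2039

The 19th occurrence is 18 intervals after the first: 18 × 8 = 144 days after April 13, 2039.
April has 30 days — 17 days to the end of April leaves 127.
May has 31 days (96 left).
June has 30 days (66 left).
July has 31 days (35 left).
August has 31 days (4 left).
4 days into September → September 4, 2039.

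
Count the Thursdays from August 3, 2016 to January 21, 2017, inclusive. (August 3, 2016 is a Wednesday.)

25

August 3, 2016 is a Wednesday; the first Thursday on or after it is August 4, 2016 (1 day later).
From August 4, 2016 to January 21, 2017: 27 + 30 + 31 + 30 + 31 + 21 = 170 days (rest of August, September, October, November, December, January).
170 ÷ 7 = 24 full weeks with remainder 2, so 24 more Thursdays after the first → 25.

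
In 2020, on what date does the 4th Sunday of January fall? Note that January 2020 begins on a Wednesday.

January 2020 begins on a Wednesday, so the first Sunday is January 5 (4 days later).
The 4th Sunday is 3 weeks later: 5 + 21 = 26.

January 26, 2020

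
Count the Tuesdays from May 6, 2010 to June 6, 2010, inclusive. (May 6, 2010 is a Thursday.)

May 6, 2010 is a Thursday; the first Tuesday on or after it is May 11, 2010 (5 days later).
From May 11, 2010 to June 6, 2010: 20 + 6 = 26 days (rest of May, June).
26 ÷ 7 = 3 full weeks with remainder 5, so 3 more Tuesdays after the first → 4.

4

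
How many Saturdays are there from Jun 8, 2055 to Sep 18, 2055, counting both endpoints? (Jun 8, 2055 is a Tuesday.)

15

Jun 8, 2055 is a Tuesday; the first Saturday on or after it is Jun 12, 2055 (4 days later).
From Jun 12, 2055 to Sep 18, 2055: 18 + 31 + 31 + 18 = 98 days (rest of Jun, Jul, Aug, Sep).
98 ÷ 7 = 14 full weeks with remainder 0, so 14 more Saturdays after the first → 15.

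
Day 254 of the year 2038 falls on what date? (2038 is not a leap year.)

2038-09-11

January has 31 days (254 − 31 = 223 remain).
February has 28 days (223 − 28 = 195 remain).
March has 31 days (195 − 31 = 164 remain).
April has 30 days (164 − 30 = 134 remain).
May has 31 days (134 − 31 = 103 remain).
June has 30 days (103 − 30 = 73 remain).
July has 31 days (73 − 31 = 42 remain).
August has 31 days (42 − 31 = 11 remain).
11 into September → September 11.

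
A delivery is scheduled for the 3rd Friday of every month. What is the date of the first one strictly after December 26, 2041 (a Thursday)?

January 17, 2042

December 2041 starts on a Sunday; its first Friday is the 6th, so the 3rd Friday is the 20th — December 20, 2041.
That is not after December 26, 2041, so look at January 2042.
January 2042 starts on a Wednesday; its first Friday is the 3rd, so the 3rd Friday is the 17th — January 17, 2042.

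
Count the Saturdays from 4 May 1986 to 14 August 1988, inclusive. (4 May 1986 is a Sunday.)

119

4 May 1986 is a Sunday; the first Saturday on or after it is 10 May 1986 (6 days later).
From 10 May 1986 to 14 August 1988: 235 + 365 + 227 = 827 days (rest of 1986, 1987, to 14 August 1988 in 1988).
827 ÷ 7 = 118 full weeks with remainder 1, so 118 more Saturdays after the first → 119.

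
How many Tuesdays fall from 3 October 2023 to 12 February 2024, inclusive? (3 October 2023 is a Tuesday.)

19

3 October 2023 is a Tuesday; the first Tuesday on or after it is 3 October 2023.
From 3 October 2023 to 12 February 2024: 28 + 30 + 31 + 31 + 12 = 132 days (rest of October, November, December, January, February).
132 ÷ 7 = 18 full weeks with remainder 6, so 18 more Tuesdays after the first → 19.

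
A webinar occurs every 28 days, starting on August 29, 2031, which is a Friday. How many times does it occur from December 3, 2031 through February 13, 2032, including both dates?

3

Occurrences land 28·i days after August 29, 2031 for i = 0, 1, 2, …
December 3, 2031 is 96 days after the start; 96 ÷ 28 = 3 remainder 12; since the remainder is 12, round up to i = 4. First occurrence in the window: #5 on December 19, 2031 (4×28 = 112 days in).
February 13, 2032 is 168 days after the start; 168 ÷ 28 = 6 remainder 0. Last occurrence in the window: #7 on February 13, 2032.
Occurrences #5 through #7: 3 in total.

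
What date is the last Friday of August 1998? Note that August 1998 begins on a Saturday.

August 1998 begins on a Saturday, so the first Friday is August 7 (6 days later).
August 1998 has 31 days. Adding weeks: 7, 14, 21, 28 — the last one ≤ 31 is the 28th.

1998-08-28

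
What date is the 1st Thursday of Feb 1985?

Feb 7, 1985

The first Thursday of Feb 1985 is Feb 7.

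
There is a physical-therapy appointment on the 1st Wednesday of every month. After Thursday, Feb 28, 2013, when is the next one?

Mar 6, 2013

Feb 2013 starts on a Friday, so its 1st Wednesday is Feb 6, 2013 (5 days in).
That is not after Feb 28, 2013, so look at Mar 2013.
Mar 2013 starts on a Friday, so its 1st Wednesday is Mar 6, 2013 (5 days in).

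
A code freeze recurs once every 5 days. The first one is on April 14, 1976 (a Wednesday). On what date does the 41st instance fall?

The 41st occurrence is 40 intervals after the first: 40 × 5 = 200 days after April 14, 1976.
April has 30 days — 16 days to the end of April leaves 184.
May has 31 days (153 left).
June has 30 days (123 left).
July has 31 days (92 left).
August has 31 days (61 left).
September has 30 days (31 left).
31 days into October → October 31, 1976.

October 31, 1976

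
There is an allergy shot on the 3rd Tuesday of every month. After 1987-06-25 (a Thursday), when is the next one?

June 1987 starts on a Monday; its first Tuesday is the 2nd, so the 3rd Tuesday is the 16th — 1987-06-16.
That is not after 1987-06-25, so look at July 1987.
July 1987 starts on a Wednesday; its first Tuesday is the 7th, so the 3rd Tuesday is the 21st — 1987-07-21.

1987-07-21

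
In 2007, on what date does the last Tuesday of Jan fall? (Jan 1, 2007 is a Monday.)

Jan 2007 begins on a Monday, so the first Tuesday is Jan 2 (1 day later).
Jan 2007 has 31 days. Adding weeks: 2, 9, 16, 23, 30 — the last one ≤ 31 is the 30th.

Jan 30, 2007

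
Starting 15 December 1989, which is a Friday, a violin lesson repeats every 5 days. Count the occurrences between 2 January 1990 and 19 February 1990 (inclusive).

Occurrences land 5·i days after 15 December 1989 for i = 0, 1, 2, …
2 January 1990 is 18 days after the start; 18 ÷ 5 = 3 remainder 3; since the remainder is 3, round up to i = 4. First occurrence in the window: #5 on 4 January 1990 (4×5 = 20 days in).
19 February 1990 is 66 days after the start; 66 ÷ 5 = 13 remainder 1. Last occurrence in the window: #14 on 18 February 1990.
Occurrences #5 through #14: 10 in total.

10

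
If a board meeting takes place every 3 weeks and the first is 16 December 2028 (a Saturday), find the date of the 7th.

The 7th occurrence is 6 intervals after the first: 6 × 21 = 126 days after 16 December 2028.
December has 31 days — 15 days to the end of December leaves 111.
January has 31 days (80 left).
February has 28 days (52 left).
March has 31 days (21 left).
21 days into April → 21 April 2029.

21 April 2029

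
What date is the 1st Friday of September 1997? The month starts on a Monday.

1997-09-05

September 1997 begins on a Monday, so the first Friday is September 5 (4 days later).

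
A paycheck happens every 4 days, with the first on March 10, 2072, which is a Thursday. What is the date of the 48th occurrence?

The 48th occurrence is 47 intervals after the first: 47 × 4 = 188 days after March 10, 2072.
March has 31 days — 21 days to the end of March leaves 167.
April has 30 days (137 left).
May has 31 days (106 left).
June has 30 days (76 left).
July has 31 days (45 left).
August has 31 days (14 left).
14 days into September → September 14, 2072.

September 14, 2072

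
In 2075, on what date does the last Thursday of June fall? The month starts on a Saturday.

2075-06-27

June 2075 begins on a Saturday, so the first Thursday is June 6 (5 days later).
June 2075 has 30 days. Adding weeks: 6, 13, 20, 27 — the last one ≤ 30 is the 27th.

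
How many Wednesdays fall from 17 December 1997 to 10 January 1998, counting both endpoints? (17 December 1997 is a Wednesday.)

4

17 December 1997 is a Wednesday; the first Wednesday on or after it is 17 December 1997.
From 17 December 1997 to 10 January 1998: 14 + 10 = 24 days (rest of December, January).
24 ÷ 7 = 3 full weeks with remainder 3, so 3 more Wednesdays after the first → 4.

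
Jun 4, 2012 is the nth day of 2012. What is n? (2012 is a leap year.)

Days in months before Jun: 31 + 29 + 31 + 30 + 31 = 152.
Plus 4 days into Jun → day 156.

156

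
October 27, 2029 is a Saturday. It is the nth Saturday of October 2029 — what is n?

4th

Day 27 falls in week ⌈27/7⌉ of the month.
Days 1–7 hold the 1st Saturday, 8–14 the 2nd, 15–21 the 3rd, 22–28 the 4th, 29–31 the 5th.
27 is in the range for the 4th.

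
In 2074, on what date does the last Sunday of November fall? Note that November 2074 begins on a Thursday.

2074-11-25

November 2074 begins on a Thursday, so the first Sunday is November 4 (3 days later).
November 2074 has 30 days. Adding weeks: 4, 11, 18, 25 — the last one ≤ 30 is the 25th.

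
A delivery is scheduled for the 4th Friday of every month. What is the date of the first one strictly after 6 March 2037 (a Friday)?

March 2037 starts on a Sunday; its first Friday is the 6th, so the 4th Friday is the 27th — 27 March 2037.
27 March 2037 is after 6 March 2037, so that is the next one.

27 March 2037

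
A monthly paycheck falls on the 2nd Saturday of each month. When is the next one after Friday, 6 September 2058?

14 September 2058

September 2058 starts on a Sunday; its first Saturday is the 7th, so the 2nd Saturday is the 14th — 14 September 2058.
14 September 2058 is after 6 September 2058, so that is the next one.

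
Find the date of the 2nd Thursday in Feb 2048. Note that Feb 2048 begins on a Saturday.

Feb 2048 begins on a Saturday, so the first Thursday is Feb 6 (5 days later).
The 2nd Thursday is 1 weeks later: 6 + 7 = 13.

Feb 13, 2048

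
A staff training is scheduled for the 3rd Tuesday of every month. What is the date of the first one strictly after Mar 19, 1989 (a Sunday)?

Mar 1989 starts on a Wednesday; its first Tuesday is the 7th, so the 3rd Tuesday is the 21st — Mar 21, 1989.
Mar 21, 1989 is after Mar 19, 1989, so that is the next one.

Mar 21, 1989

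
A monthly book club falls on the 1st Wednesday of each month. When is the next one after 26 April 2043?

6 May 2043

April 2043 starts on a Wednesday, so its 1st Wednesday is 1 April 2043.
That is not after 26 April 2043, so look at May 2043.
May 2043 starts on a Friday, so its 1st Wednesday is 6 May 2043 (5 days in).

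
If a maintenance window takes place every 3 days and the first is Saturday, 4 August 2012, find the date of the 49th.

The 49th occurrence is 48 intervals after the first: 48 × 3 = 144 days after 4 August 2012.
August has 31 days — 27 days to the end of August leaves 117.
September has 30 days (87 left).
October has 31 days (56 left).
November has 30 days (26 left).
26 days into December → 26 December 2012.

26 December 2012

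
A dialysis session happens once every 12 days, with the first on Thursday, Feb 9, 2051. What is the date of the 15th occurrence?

Jul 27, 2051

The 15th occurrence is 14 intervals after the first: 14 × 12 = 168 days after Feb 9, 2051.
Feb has 28 days — 19 days to the end of Feb leaves 149.
Mar has 31 days (118 left).
Apr has 30 days (88 left).
May has 31 days (57 left).
Jun has 30 days (27 left).
27 days into Jul → Jul 27, 2051.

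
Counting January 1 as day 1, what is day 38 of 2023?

January has 31 days (38 − 31 = 7 remain).
7 into February → February 7.

7 February 2023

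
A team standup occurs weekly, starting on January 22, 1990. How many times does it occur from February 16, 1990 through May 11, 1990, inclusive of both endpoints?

12

Occurrences land 7·i days after January 22, 1990 for i = 0, 1, 2, …
February 16, 1990 is 25 days after the start; 25 ÷ 7 = 3 remainder 4; since the remainder is 4, round up to i = 4. First occurrence in the window: #5 on February 19, 1990 (4×7 = 28 days in).
May 11, 1990 is 109 days after the start; 109 ÷ 7 = 15 remainder 4. Last occurrence in the window: #16 on May 7, 1990.
Occurrences #5 through #16: 12 in total.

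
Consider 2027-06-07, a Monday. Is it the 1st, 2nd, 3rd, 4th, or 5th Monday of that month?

1st

Day 7 falls in week ⌈7/7⌉ of the month.
Days 1–7 hold the 1st Monday, 8–14 the 2nd, 15–21 the 3rd, 22–28 the 4th, 29–31 the 5th.
7 is in the range for the 1st.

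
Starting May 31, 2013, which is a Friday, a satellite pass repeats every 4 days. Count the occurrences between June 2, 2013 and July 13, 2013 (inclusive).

Occurrences land 4·i days after May 31, 2013 for i = 0, 1, 2, …
June 2, 2013 is 2 days after the start; 2 ÷ 4 = 0 remainder 2; since the remainder is 2, round up to i = 1. First occurrence in the window: #2 on June 4, 2013 (1×4 = 4 days in).
July 13, 2013 is 43 days after the start; 43 ÷ 4 = 10 remainder 3. Last occurrence in the window: #11 on July 10, 2013.
Occurrences #2 through #11: 10 in total.

10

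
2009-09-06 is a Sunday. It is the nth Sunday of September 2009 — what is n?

Day 6 falls in week ⌈6/7⌉ of the month.
Days 1–7 hold the 1st Sunday, 8–14 the 2nd, 15–21 the 3rd, 22–28 the 4th, 29–31 the 5th.
6 is in the range for the 1st.

1st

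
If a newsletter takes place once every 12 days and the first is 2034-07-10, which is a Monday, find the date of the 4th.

2034-08-15

The 4th occurrence is 3 intervals after the first: 3 × 12 = 36 days after 2034-07-10.
July has 31 days — 21 days to the end of July leaves 15.
15 days into August → 2034-08-15.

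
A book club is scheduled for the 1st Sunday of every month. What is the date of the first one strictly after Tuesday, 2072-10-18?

October 2072 starts on a Saturday, so its 1st Sunday is 2072-10-02 (1 day in).
That is not after 2072-10-18, so look at November 2072.
November 2072 starts on a Tuesday, so its 1st Sunday is 2072-11-06 (5 days in).

2072-11-06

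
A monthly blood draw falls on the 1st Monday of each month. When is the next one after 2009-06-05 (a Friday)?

2009-07-06

June 2009 starts on a Monday, so its 1st Monday is 2009-06-01.
That is not after 2009-06-05, so look at July 2009.
July 2009 starts on a Wednesday, so its 1st Monday is 2009-07-06 (5 days in).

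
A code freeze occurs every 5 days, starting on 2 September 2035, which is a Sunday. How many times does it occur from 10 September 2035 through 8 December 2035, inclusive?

18

Occurrences land 5·i days after 2 September 2035 for i = 0, 1, 2, …
10 September 2035 is 8 days after the start; 8 ÷ 5 = 1 remainder 3; since the remainder is 3, round up to i = 2. First occurrence in the window: #3 on 12 September 2035 (2×5 = 10 days in).
8 December 2035 is 97 days after the start; 97 ÷ 5 = 19 remainder 2. Last occurrence in the window: #20 on 6 December 2035.
Occurrences #3 through #20: 18 in total.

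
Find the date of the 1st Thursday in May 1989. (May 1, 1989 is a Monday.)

May 1989 begins on a Monday, so the first Thursday is May 4 (3 days later).

4 May 1989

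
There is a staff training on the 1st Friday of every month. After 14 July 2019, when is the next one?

July 2019 starts on a Monday, so its 1st Friday is 5 July 2019 (4 days in).
That is not after 14 July 2019, so look at August 2019.
August 2019 starts on a Thursday, so its 1st Friday is 2 August 2019 (1 day in).

2 August 2019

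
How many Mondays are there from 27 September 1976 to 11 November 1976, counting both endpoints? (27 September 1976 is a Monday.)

27 September 1976 is a Monday; the first Monday on or after it is 27 September 1976.
From 27 September 1976 to 11 November 1976: 3 + 31 + 11 = 45 days (rest of September, October, November).
45 ÷ 7 = 6 full weeks with remainder 3, so 6 more Mondays after the first → 7.

7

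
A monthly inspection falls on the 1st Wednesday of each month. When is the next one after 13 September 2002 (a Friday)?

2 October 2002

September 2002 starts on a Sunday, so its 1st Wednesday is 4 September 2002 (3 days in).
That is not after 13 September 2002, so look at October 2002.
October 2002 starts on a Tuesday, so its 1st Wednesday is 2 October 2002 (1 day in).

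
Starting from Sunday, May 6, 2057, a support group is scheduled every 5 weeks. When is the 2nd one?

The 2nd occurrence is 1 interval after the first: 1 × 35 = 35 days after May 6, 2057.
May has 31 days — 25 days to the end of May leaves 10.
10 days into June → June 10, 2057.

June 10, 2057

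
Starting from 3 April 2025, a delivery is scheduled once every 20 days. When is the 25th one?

The 25th occurrence is 24 intervals after the first: 24 × 20 = 480 days after 3 April 2025.
April has 30 days — 27 days to the end of April leaves 453.
From end of April to end of 2025 is 245 days (208 left).
January has 31 days (177 left).
February has 28 days (149 left).
March has 31 days (118 left).
April has 30 days (88 left).
May has 31 days (57 left).
June has 30 days (27 left).
27 days into July → 27 July 2026.

27 July 2026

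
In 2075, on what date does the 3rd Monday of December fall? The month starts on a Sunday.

December 2075 begins on a Sunday, so the first Monday is December 2 (1 day later).
The 3rd Monday is 2 weeks later: 2 + 14 = 16.

16 December 2075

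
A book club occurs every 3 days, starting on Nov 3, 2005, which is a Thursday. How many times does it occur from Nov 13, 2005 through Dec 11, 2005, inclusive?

Occurrences land 3·i days after Nov 3, 2005 for i = 0, 1, 2, …
Nov 13, 2005 is 10 days after the start; 10 ÷ 3 = 3 remainder 1; since the remainder is 1, round up to i = 4. First occurrence in the window: #5 on Nov 15, 2005 (4×3 = 12 days in).
Dec 11, 2005 is 38 days after the start; 38 ÷ 3 = 12 remainder 2. Last occurrence in the window: #13 on Dec 9, 2005.
Occurrences #5 through #13: 9 in total.

9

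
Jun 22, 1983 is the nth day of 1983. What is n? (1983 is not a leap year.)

Days in months before Jun: 31 + 28 + 31 + 30 + 31 = 151.
Plus 22 days into Jun → day 173.

173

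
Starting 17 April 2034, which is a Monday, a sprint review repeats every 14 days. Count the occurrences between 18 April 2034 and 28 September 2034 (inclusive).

11

Occurrences land 14·i days after 17 April 2034 for i = 0, 1, 2, …
18 April 2034 is 1 day after the start; 1 ÷ 14 = 0 remainder 1; since the remainder is 1, round up to i = 1. First occurrence in the window: #2 on 1 May 2034 (1×14 = 14 days in).
28 September 2034 is 164 days after the start; 164 ÷ 14 = 11 remainder 10. Last occurrence in the window: #12 on 18 September 2034.
Occurrences #2 through #12: 11 in total.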